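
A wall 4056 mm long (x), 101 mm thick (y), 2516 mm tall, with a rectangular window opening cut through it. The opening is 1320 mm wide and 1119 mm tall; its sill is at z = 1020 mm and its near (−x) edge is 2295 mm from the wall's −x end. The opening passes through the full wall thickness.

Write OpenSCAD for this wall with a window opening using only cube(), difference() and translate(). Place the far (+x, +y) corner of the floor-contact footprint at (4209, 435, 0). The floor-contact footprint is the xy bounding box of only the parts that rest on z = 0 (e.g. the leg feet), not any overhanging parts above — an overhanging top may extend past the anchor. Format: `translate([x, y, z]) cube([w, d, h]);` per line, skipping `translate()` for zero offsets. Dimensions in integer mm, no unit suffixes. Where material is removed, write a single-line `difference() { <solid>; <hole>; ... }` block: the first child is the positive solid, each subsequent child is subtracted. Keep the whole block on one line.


difference() { translate([153, 334, 0]) cube([4056, 101, 2516]); translate([2448, 334, 1020]) cube([1320, 101, 1119]); }


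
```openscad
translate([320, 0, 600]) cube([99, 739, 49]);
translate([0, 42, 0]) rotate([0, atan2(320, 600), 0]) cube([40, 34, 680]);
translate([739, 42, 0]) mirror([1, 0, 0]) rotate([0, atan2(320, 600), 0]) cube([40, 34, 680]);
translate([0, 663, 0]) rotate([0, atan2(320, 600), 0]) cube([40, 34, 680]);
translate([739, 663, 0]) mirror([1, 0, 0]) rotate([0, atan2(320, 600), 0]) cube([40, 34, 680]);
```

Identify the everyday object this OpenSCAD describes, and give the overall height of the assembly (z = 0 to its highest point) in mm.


A sawhorse. The overall height is 649 mm.

A beam across two mirrored pairs of raked legs — a sawhorse. The beam's underside is at z = 600 (matching the legs' vertical rise in atan2(320, 600)) and the beam is 49 mm tall, so its top is at 600 + 49 = 649 mm. The raked legs top out at the beam's underside, so that is the highest point.


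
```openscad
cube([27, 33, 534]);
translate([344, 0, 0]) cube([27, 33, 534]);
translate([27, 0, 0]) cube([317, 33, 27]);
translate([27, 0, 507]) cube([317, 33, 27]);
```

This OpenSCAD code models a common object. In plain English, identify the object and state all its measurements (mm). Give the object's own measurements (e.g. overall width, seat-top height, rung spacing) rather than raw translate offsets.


A rectangular picture frame lying in the x–z plane (depth along y). The opening is 317 mm wide (x) by 480 mm tall (z), surrounded by a border 27 mm wide on all four sides. The frame is 33 mm deep and is made of two full-height vertical stiles with two horizontal rails fitted between them.


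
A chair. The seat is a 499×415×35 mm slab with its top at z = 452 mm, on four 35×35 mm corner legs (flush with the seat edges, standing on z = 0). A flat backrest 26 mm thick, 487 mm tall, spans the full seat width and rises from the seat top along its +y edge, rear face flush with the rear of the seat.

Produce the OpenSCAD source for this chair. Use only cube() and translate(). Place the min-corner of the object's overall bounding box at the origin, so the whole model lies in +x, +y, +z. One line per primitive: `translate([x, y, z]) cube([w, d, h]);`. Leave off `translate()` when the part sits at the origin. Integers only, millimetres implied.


translate([0, 0, 417]) cube([499, 415, 35]);
cube([35, 35, 417]);
translate([464, 0, 0]) cube([35, 35, 417]);
translate([0, 380, 0]) cube([35, 35, 417]);
translate([464, 380, 0]) cube([35, 35, 417]);
translate([0, 389, 452]) cube([499, 26, 487]);


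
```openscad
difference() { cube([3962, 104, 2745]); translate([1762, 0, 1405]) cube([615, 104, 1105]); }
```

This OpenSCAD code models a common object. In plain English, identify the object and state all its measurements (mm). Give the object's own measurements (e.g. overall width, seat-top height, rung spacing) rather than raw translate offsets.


A wall 3962 mm long (x), 104 mm thick (y), 2745 mm tall, with a rectangular window opening cut through it. The opening is 615 mm wide and 1105 mm tall; its sill is at z = 1405 mm and its near (−x) edge is 1762 mm from the wall's −x end. The opening passes through the full wall thickness.


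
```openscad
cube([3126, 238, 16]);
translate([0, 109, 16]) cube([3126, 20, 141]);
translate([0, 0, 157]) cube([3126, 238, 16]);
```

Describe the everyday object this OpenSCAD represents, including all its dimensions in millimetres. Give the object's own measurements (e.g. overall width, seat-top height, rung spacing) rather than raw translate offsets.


An I-beam lying along x, 3126 mm long. Overall section height 173 mm. Two flanges 238 mm wide (y) and 16 mm thick, one on the floor and one at the top; a web 20 mm thick runs between them, centred on the flange width.


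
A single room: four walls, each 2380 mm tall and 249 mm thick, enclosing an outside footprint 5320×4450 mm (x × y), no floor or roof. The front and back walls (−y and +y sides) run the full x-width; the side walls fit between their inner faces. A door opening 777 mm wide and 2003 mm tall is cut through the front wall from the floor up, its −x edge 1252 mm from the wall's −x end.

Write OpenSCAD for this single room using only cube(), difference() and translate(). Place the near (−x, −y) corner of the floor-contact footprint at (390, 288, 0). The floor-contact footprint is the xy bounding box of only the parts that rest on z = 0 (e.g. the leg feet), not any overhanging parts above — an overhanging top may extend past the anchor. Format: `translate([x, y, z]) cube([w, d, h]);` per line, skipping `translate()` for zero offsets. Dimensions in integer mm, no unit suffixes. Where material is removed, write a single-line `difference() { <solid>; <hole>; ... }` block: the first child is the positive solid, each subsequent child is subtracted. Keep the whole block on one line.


difference() { translate([390, 288, 0]) cube([5320, 249, 2380]); translate([1642, 288, 0]) cube([777, 249, 2003]); }
translate([390, 4489, 0]) cube([5320, 249, 2380]);
translate([390, 537, 0]) cube([249, 3952, 2380]);
translate([5461, 537, 0]) cube([249, 3952, 2380]);


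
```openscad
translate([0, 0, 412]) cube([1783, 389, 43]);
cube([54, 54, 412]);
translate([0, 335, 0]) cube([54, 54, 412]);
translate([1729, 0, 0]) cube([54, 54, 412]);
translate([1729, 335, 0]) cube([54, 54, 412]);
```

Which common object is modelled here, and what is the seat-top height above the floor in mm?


A bench. The seat-top height is 455 mm.

A long slab on four corner posts — a bench. The slab sits at z = 412 with thickness 43, so the top is 412 + 43 = 455 mm.


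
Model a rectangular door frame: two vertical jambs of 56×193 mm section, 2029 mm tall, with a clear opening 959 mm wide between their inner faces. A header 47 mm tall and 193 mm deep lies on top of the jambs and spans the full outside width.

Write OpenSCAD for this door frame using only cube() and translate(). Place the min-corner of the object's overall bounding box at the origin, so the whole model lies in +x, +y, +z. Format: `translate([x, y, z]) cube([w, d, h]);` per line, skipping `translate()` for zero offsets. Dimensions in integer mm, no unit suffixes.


cube([56, 193, 2029]);
translate([1015, 0, 0]) cube([56, 193, 2029]);
translate([0, 0, 2029]) cube([1071, 193, 47]);


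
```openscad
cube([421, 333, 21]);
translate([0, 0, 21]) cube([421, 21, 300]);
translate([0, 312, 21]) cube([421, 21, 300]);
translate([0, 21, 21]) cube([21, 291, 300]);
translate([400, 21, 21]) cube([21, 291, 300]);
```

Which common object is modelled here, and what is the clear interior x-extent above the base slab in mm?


An open box. The internal width is 379 mm.

A 421×333 base slab with four walls standing on it — an open box. The base is 421 mm wide and the walls are 21 mm thick, so the internal width is 421 − 2 × 21 = 379 mm.


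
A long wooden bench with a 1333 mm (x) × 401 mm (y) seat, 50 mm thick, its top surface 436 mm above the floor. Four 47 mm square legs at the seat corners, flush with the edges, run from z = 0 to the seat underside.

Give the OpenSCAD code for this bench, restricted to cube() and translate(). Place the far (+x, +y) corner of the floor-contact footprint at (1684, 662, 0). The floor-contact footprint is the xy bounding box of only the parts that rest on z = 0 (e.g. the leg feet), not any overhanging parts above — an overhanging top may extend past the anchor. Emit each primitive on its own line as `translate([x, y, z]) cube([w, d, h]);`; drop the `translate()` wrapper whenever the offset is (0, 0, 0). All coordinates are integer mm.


translate([351, 261, 386]) cube([1333, 401, 50]);
translate([351, 261, 0]) cube([47, 47, 386]);
translate([351, 615, 0]) cube([47, 47, 386]);
translate([1637, 261, 0]) cube([47, 47, 386]);
translate([1637, 615, 0]) cube([47, 47, 386]);


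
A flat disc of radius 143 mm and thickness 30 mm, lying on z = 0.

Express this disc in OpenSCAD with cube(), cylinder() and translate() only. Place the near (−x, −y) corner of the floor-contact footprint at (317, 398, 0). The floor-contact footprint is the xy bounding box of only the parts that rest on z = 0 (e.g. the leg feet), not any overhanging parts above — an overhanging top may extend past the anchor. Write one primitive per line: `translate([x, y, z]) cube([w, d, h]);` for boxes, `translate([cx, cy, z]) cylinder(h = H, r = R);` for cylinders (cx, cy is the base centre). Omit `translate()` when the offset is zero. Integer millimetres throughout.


translate([460, 541, 0]) cylinder(h = 30, r = 143);


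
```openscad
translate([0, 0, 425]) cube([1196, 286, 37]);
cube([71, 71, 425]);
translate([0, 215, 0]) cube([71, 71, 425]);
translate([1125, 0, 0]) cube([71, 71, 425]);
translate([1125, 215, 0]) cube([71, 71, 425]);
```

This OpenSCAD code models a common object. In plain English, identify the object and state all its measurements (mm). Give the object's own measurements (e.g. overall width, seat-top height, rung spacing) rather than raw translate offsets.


A long wooden bench with a 1196 mm (x) × 286 mm (y) seat, 37 mm thick, its top surface 462 mm above the floor. Four 71 mm square legs at the seat corners, flush with the edges, run from z = 0 to the seat underside.


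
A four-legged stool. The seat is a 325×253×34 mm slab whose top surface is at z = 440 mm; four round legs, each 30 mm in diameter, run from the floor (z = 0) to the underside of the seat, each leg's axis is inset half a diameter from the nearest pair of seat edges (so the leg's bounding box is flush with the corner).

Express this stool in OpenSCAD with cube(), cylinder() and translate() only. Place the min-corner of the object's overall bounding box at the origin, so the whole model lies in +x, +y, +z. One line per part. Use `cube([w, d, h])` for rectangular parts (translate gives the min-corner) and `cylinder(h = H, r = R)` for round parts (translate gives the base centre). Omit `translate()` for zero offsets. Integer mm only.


// leg_h = 440 - 34 = 406
translate([0, 0, 406]) cube([325, 253, 34]);
translate([15, 15, 0]) cylinder(h = 406, r = 15);
translate([310, 15, 0]) cylinder(h = 406, r = 15);
translate([15, 238, 0]) cylinder(h = 406, r = 15);
translate([310, 238, 0]) cylinder(h = 406, r = 15);


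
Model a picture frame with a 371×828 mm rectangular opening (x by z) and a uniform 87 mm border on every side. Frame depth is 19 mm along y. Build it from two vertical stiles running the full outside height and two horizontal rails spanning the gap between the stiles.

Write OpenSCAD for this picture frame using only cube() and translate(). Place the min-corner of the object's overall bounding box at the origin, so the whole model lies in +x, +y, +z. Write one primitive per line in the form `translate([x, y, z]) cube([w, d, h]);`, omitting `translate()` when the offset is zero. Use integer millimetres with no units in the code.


cube([87, 19, 1002]);
translate([458, 0, 0]) cube([87, 19, 1002]);
translate([87, 0, 0]) cube([371, 19, 87]);
translate([87, 0, 915]) cube([371, 19, 87]);


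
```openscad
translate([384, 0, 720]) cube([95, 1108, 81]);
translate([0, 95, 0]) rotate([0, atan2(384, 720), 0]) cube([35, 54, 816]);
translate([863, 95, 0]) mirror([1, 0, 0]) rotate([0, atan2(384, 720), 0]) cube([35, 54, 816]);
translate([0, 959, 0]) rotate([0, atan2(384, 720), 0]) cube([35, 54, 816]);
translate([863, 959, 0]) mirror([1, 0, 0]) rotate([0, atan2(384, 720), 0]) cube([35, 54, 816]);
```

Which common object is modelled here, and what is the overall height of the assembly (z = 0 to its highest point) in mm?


A sawhorse. The overall height is 801 mm.

A beam across two mirrored pairs of raked legs — a sawhorse. The beam's underside is at z = 720 (matching the legs' vertical rise in atan2(384, 720)) and the beam is 81 mm tall, so its top is at 720 + 81 = 801 mm. The raked legs top out at the beam's underside, so that is the highest point.


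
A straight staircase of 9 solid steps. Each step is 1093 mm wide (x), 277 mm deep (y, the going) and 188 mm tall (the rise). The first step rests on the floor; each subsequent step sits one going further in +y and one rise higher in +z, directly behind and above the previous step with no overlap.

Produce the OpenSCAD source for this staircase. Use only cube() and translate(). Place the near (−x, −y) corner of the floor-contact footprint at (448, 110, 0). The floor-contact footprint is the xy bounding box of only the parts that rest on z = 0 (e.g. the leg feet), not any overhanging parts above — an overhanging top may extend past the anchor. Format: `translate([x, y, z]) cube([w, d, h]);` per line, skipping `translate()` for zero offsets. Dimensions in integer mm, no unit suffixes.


translate([448, 110, 0]) cube([1093, 277, 188]);
translate([448, 387, 188]) cube([1093, 277, 188]);
translate([448, 664, 376]) cube([1093, 277, 188]);
translate([448, 941, 564]) cube([1093, 277, 188]);
translate([448, 1218, 752]) cube([1093, 277, 188]);
translate([448, 1495, 940]) cube([1093, 277, 188]);
translate([448, 1772, 1128]) cube([1093, 277, 188]);
translate([448, 2049, 1316]) cube([1093, 277, 188]);
translate([448, 2326, 1504]) cube([1093, 277, 188]);


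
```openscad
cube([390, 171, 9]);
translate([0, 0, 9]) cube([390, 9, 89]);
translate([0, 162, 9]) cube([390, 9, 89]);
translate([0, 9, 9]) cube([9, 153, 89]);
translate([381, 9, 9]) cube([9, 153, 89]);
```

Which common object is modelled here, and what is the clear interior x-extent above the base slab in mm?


An open box. The internal width is 372 mm.

A 390×171 base slab with four walls standing on it — an open box. The base is 390 mm wide and the walls are 9 mm thick, so the internal width is 390 − 2 × 9 = 372 mm.


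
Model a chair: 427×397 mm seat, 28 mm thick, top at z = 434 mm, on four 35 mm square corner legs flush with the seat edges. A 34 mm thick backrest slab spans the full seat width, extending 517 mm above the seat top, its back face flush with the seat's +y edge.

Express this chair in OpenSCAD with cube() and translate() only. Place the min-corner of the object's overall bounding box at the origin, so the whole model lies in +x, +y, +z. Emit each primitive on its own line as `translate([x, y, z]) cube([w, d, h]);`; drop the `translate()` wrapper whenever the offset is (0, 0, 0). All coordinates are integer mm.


// leg_h = 434 - 28 = 406
translate([0, 0, 406]) cube([427, 397, 28]);
cube([35, 35, 406]);
translate([392, 0, 0]) cube([35, 35, 406]);
translate([0, 362, 0]) cube([35, 35, 406]);
translate([392, 362, 0]) cube([35, 35, 406]);
translate([0, 363, 434]) cube([427, 34, 517]);


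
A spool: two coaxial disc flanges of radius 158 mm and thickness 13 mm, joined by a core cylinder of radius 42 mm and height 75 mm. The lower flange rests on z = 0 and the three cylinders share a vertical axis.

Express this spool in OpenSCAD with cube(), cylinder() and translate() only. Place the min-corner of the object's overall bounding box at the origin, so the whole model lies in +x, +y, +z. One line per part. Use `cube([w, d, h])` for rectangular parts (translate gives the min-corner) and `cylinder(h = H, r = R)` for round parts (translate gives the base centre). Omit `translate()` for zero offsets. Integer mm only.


translate([158, 158, 0]) cylinder(h = 13, r = 158);
translate([158, 158, 13]) cylinder(h = 75, r = 42);
translate([158, 158, 88]) cylinder(h = 13, r = 158);


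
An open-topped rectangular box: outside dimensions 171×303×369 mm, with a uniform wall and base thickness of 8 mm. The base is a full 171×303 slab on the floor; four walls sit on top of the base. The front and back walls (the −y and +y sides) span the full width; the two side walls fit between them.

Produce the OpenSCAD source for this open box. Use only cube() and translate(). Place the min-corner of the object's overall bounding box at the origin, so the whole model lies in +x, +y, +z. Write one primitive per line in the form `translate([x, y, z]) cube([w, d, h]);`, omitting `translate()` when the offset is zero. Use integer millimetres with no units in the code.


cube([171, 303, 8]);
translate([0, 0, 8]) cube([171, 8, 361]);
translate([0, 295, 8]) cube([171, 8, 361]);
translate([0, 8, 8]) cube([8, 287, 361]);
translate([163, 8, 8]) cube([8, 287, 361]);


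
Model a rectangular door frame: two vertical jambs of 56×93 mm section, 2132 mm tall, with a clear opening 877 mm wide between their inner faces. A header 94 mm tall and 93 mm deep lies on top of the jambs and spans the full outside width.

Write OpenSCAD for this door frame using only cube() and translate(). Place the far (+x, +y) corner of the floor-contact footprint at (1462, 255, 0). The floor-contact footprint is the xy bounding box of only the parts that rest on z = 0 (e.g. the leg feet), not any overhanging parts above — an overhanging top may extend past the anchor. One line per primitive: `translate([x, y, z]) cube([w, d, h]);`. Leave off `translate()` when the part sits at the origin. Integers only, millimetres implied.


translate([473, 162, 0]) cube([56, 93, 2132]);
translate([1406, 162, 0]) cube([56, 93, 2132]);
translate([473, 162, 2132]) cube([989, 93, 94]);


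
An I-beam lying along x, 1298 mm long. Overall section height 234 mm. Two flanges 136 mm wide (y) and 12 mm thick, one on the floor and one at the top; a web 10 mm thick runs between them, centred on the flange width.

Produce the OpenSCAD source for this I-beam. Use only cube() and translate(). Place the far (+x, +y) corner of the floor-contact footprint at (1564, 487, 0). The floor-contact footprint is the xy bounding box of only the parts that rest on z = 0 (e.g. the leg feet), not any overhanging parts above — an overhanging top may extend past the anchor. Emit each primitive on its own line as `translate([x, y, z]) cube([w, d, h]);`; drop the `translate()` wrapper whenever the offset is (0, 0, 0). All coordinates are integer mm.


translate([266, 351, 0]) cube([1298, 136, 12]);
translate([266, 414, 12]) cube([1298, 10, 210]);
translate([266, 351, 222]) cube([1298, 136, 12]);


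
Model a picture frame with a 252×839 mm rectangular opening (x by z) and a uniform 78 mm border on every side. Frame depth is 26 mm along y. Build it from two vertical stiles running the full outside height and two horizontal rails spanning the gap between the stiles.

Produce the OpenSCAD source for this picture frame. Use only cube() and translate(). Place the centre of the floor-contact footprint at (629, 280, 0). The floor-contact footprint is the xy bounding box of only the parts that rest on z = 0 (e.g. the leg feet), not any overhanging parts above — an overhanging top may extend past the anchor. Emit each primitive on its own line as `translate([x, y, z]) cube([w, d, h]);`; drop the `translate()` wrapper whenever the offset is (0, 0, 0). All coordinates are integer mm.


translate([425, 267, 0]) cube([78, 26, 995]);
translate([755, 267, 0]) cube([78, 26, 995]);
translate([503, 267, 0]) cube([252, 26, 78]);
translate([503, 267, 917]) cube([252, 26, 78]);


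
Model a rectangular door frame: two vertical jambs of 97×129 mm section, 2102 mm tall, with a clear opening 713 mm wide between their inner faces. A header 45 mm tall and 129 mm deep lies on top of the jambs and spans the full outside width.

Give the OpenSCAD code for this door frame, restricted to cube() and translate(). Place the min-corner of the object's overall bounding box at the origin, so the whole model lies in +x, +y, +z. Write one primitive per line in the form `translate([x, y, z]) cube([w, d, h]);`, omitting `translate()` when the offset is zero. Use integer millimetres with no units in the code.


cube([97, 129, 2102]);
translate([810, 0, 0]) cube([97, 129, 2102]);
translate([0, 0, 2102]) cube([907, 129, 45]);


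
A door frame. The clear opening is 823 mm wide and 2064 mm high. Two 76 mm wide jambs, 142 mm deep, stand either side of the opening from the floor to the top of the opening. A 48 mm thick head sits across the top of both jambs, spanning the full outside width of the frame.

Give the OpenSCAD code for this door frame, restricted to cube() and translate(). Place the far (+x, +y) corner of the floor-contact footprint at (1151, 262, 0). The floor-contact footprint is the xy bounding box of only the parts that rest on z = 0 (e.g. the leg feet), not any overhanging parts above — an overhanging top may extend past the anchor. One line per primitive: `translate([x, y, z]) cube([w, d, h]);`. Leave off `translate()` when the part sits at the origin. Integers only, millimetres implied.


translate([176, 120, 0]) cube([76, 142, 2064]);
translate([1075, 120, 0]) cube([76, 142, 2064]);
translate([176, 120, 2064]) cube([975, 142, 48]);


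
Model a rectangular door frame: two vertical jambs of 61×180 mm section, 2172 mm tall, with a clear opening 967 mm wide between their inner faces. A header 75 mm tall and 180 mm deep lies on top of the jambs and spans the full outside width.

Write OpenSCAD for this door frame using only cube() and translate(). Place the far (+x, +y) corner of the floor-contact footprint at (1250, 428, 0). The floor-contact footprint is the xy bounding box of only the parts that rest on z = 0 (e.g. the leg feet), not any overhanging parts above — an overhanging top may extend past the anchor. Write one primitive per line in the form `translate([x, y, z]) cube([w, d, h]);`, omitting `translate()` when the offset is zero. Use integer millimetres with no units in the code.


translate([161, 248, 0]) cube([61, 180, 2172]);
translate([1189, 248, 0]) cube([61, 180, 2172]);
translate([161, 248, 2172]) cube([1089, 180, 75]);


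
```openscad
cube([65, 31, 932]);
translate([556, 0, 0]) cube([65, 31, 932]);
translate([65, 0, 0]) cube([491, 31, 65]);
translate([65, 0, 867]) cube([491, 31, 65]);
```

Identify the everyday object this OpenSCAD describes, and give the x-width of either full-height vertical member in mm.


A picture frame. The border width is 65 mm.

Four thin pieces enclosing a rectangular opening — a picture frame. The two full-height stiles are 932 mm tall; the top rail sits at z = 867 and is 65 mm tall, so the border above the opening is 932 − 867 = 65 mm, matching the stile x-width.


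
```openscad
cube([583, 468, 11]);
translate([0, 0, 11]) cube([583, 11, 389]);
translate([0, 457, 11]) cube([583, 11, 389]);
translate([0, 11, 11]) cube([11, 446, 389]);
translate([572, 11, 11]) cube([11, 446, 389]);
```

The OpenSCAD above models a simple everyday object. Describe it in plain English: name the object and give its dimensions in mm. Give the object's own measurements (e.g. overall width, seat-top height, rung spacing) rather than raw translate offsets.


An open-topped rectangular box: outside dimensions 583×468×400 mm, with a uniform wall and base thickness of 11 mm. The base is a full 583×468 slab on the floor; four walls sit on top of the base. The front and back walls (the −y and +y sides) span the full width; the two side walls fit between them.


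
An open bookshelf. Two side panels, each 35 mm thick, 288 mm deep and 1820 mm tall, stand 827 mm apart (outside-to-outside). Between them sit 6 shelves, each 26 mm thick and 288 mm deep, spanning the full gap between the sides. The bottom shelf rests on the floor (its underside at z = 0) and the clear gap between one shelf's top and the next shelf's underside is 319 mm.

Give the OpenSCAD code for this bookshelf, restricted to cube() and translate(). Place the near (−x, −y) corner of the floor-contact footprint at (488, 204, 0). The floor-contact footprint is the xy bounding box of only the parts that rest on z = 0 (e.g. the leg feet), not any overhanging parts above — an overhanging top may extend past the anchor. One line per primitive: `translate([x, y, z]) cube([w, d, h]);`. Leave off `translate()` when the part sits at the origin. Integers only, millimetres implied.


translate([488, 204, 0]) cube([35, 288, 1820]);
translate([1280, 204, 0]) cube([35, 288, 1820]);
translate([523, 204, 0]) cube([757, 288, 26]);
translate([523, 204, 345]) cube([757, 288, 26]);
translate([523, 204, 690]) cube([757, 288, 26]);
translate([523, 204, 1035]) cube([757, 288, 26]);
translate([523, 204, 1380]) cube([757, 288, 26]);
translate([523, 204, 1725]) cube([757, 288, 26]);


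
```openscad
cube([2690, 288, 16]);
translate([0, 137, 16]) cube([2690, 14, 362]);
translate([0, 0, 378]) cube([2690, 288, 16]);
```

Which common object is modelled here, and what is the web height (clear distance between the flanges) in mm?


An I-beam. The web height is 362 mm.

Two wide flanges with a thin centred web — an I-beam. Overall 394 mm minus two 16 mm flanges gives a web of 394 − 2·16 = 362 mm.


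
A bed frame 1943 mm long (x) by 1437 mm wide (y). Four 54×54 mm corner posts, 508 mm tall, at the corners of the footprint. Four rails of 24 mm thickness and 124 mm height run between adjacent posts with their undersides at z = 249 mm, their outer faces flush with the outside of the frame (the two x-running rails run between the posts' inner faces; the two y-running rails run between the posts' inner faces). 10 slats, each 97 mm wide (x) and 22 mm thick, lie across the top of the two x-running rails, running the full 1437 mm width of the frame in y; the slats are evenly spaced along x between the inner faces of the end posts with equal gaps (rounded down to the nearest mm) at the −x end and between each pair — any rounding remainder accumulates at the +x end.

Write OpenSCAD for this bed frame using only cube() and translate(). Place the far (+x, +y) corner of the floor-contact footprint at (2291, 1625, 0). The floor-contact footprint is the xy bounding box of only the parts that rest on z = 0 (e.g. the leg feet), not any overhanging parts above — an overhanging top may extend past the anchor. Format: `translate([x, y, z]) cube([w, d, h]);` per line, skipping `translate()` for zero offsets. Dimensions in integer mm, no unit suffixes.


translate([348, 188, 0]) cube([54, 54, 508]);
translate([348, 1571, 0]) cube([54, 54, 508]);
translate([2237, 188, 0]) cube([54, 54, 508]);
translate([2237, 1571, 0]) cube([54, 54, 508]);
translate([402, 188, 249]) cube([1835, 24, 124]);
translate([402, 1601, 249]) cube([1835, 24, 124]);
translate([348, 242, 249]) cube([24, 1329, 124]);
translate([2267, 242, 249]) cube([24, 1329, 124]);
translate([480, 188, 373]) cube([97, 1437, 22]);
translate([655, 188, 373]) cube([97, 1437, 22]);
translate([830, 188, 373]) cube([97, 1437, 22]);
translate([1005, 188, 373]) cube([97, 1437, 22]);
translate([1180, 188, 373]) cube([97, 1437, 22]);
translate([1355, 188, 373]) cube([97, 1437, 22]);
translate([1530, 188, 373]) cube([97, 1437, 22]);
translate([1705, 188, 373]) cube([97, 1437, 22]);
translate([1880, 188, 373]) cube([97, 1437, 22]);
translate([2055, 188, 373]) cube([97, 1437, 22]);


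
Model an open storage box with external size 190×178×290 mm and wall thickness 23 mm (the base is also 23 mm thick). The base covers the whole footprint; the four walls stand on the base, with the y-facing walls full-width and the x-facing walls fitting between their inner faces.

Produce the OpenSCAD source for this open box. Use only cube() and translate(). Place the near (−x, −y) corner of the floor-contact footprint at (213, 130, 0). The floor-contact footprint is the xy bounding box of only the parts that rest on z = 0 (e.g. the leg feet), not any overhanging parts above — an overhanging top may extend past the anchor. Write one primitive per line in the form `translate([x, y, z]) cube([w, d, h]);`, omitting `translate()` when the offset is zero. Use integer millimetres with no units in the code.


translate([213, 130, 0]) cube([190, 178, 23]);
translate([213, 130, 23]) cube([190, 23, 267]);
translate([213, 285, 23]) cube([190, 23, 267]);
translate([213, 153, 23]) cube([23, 132, 267]);
translate([380, 153, 23]) cube([23, 132, 267]);


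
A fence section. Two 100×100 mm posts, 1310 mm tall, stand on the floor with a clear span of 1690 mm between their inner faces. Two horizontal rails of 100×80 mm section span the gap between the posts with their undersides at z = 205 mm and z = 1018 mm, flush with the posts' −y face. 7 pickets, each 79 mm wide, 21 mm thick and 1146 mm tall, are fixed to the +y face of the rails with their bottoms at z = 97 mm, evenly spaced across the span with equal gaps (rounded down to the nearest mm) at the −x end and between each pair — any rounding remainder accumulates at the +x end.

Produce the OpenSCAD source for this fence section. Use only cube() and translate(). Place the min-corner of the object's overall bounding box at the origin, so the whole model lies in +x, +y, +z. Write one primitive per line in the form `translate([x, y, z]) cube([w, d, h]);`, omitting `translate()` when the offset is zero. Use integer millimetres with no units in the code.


cube([100, 100, 1310]);
translate([1790, 0, 0]) cube([100, 100, 1310]);
translate([100, 0, 205]) cube([1690, 100, 80]);
translate([100, 0, 1018]) cube([1690, 100, 80]);
translate([242, 100, 97]) cube([79, 21, 1146]);
translate([463, 100, 97]) cube([79, 21, 1146]);
translate([684, 100, 97]) cube([79, 21, 1146]);
translate([905, 100, 97]) cube([79, 21, 1146]);
translate([1126, 100, 97]) cube([79, 21, 1146]);
translate([1347, 100, 97]) cube([79, 21, 1146]);
translate([1568, 100, 97]) cube([79, 21, 1146]);


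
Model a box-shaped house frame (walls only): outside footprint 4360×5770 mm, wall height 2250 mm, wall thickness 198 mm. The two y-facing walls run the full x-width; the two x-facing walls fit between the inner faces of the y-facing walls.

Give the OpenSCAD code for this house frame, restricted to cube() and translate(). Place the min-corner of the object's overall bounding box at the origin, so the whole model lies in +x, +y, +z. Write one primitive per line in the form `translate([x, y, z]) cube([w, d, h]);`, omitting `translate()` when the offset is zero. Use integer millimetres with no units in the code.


cube([4360, 198, 2250]);
translate([0, 5572, 0]) cube([4360, 198, 2250]);
translate([0, 198, 0]) cube([198, 5374, 2250]);
translate([4162, 198, 0]) cube([198, 5374, 2250]);


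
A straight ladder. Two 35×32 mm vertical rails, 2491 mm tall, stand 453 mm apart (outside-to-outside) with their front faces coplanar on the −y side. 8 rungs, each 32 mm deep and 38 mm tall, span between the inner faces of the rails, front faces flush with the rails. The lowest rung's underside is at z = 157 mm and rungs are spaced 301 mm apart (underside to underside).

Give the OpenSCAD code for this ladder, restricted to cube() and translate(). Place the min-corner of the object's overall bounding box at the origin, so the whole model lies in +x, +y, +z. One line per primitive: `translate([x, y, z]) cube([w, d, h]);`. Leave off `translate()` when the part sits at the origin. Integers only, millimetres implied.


cube([35, 32, 2491]);
translate([418, 0, 0]) cube([35, 32, 2491]);
translate([35, 0, 157]) cube([383, 32, 38]);
translate([35, 0, 458]) cube([383, 32, 38]);
translate([35, 0, 759]) cube([383, 32, 38]);
translate([35, 0, 1060]) cube([383, 32, 38]);
translate([35, 0, 1361]) cube([383, 32, 38]);
translate([35, 0, 1662]) cube([383, 32, 38]);
translate([35, 0, 1963]) cube([383, 32, 38]);
translate([35, 0, 2264]) cube([383, 32, 38]);


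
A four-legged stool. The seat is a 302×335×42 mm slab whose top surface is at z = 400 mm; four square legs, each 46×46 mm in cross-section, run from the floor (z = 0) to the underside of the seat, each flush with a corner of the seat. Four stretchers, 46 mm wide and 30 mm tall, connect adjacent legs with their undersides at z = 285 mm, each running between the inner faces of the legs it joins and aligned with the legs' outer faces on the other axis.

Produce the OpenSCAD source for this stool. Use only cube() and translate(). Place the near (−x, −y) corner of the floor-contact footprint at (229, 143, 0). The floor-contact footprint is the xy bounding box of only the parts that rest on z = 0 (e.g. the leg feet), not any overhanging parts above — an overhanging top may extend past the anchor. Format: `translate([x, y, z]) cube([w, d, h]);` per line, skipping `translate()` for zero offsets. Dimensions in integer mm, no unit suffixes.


// leg_h = 400 - 42 = 358
// stretcher span = 302 - 2*46 = 210
translate([229, 143, 358]) cube([302, 335, 42]);
translate([229, 143, 0]) cube([46, 46, 358]);
translate([485, 143, 0]) cube([46, 46, 358]);
translate([229, 432, 0]) cube([46, 46, 358]);
translate([485, 432, 0]) cube([46, 46, 358]);
translate([275, 143, 285]) cube([210, 46, 30]);
translate([275, 432, 285]) cube([210, 46, 30]);
translate([229, 189, 285]) cube([46, 243, 30]);
translate([485, 189, 285]) cube([46, 243, 30]);


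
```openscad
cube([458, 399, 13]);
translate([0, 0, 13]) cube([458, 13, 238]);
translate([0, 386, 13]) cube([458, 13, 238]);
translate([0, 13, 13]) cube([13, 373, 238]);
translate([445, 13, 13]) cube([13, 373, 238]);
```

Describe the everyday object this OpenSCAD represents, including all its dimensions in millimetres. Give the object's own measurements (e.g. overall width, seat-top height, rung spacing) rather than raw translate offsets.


An open-topped rectangular box: outside dimensions 458×399×251 mm, with a uniform wall and base thickness of 13 mm. The base is a full 458×399 slab on the floor; four walls sit on top of the base. The front and back walls (the −y and +y sides) span the full width; the two side walls fit between them.


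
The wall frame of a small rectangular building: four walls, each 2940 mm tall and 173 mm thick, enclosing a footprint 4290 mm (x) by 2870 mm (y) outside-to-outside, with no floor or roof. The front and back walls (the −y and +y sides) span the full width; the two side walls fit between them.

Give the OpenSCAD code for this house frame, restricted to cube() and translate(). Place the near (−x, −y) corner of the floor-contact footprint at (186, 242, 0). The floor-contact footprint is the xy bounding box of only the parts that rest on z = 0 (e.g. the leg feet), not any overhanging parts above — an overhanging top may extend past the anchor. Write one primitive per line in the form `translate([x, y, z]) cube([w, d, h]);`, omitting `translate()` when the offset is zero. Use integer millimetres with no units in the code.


translate([186, 242, 0]) cube([4290, 173, 2940]);
translate([186, 2939, 0]) cube([4290, 173, 2940]);
translate([186, 415, 0]) cube([173, 2524, 2940]);
translate([4303, 415, 0]) cube([173, 2524, 2940]);


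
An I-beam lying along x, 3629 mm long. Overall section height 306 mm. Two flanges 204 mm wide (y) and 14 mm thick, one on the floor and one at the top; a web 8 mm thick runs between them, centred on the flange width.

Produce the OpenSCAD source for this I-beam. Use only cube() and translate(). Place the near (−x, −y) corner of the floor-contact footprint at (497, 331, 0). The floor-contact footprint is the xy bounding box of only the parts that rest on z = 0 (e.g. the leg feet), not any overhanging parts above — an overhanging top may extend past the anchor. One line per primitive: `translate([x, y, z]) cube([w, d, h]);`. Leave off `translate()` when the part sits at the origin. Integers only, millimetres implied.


translate([497, 331, 0]) cube([3629, 204, 14]);
translate([497, 429, 14]) cube([3629, 8, 278]);
translate([497, 331, 292]) cube([3629, 204, 14]);


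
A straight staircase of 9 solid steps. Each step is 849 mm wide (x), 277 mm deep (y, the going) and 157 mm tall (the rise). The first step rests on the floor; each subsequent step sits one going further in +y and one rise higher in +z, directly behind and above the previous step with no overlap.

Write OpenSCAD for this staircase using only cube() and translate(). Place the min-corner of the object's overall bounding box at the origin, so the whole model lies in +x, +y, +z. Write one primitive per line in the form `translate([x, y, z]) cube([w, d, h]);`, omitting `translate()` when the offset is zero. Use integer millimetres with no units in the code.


cube([849, 277, 157]);
translate([0, 277, 157]) cube([849, 277, 157]);
translate([0, 554, 314]) cube([849, 277, 157]);
translate([0, 831, 471]) cube([849, 277, 157]);
translate([0, 1108, 628]) cube([849, 277, 157]);
translate([0, 1385, 785]) cube([849, 277, 157]);
translate([0, 1662, 942]) cube([849, 277, 157]);
translate([0, 1939, 1099]) cube([849, 277, 157]);
translate([0, 2216, 1256]) cube([849, 277, 157]);


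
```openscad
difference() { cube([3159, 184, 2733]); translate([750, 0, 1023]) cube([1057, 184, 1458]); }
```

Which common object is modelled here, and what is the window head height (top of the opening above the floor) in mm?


A wall with a window opening. The window head height is 2481 mm.

A wall with a rectangular opening subtracted — a window. Sill at z = 1023, opening 1458 mm tall, so the head is at 1023 + 1458 = 2481 mm.


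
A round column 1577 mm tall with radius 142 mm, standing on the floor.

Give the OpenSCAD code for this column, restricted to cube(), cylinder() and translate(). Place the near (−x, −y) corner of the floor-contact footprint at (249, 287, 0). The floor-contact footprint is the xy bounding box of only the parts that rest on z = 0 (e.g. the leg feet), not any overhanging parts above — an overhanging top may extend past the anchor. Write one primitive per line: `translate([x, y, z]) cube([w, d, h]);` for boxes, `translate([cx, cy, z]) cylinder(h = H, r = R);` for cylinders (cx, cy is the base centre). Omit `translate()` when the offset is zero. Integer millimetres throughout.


translate([391, 429, 0]) cylinder(h = 1577, r = 142);


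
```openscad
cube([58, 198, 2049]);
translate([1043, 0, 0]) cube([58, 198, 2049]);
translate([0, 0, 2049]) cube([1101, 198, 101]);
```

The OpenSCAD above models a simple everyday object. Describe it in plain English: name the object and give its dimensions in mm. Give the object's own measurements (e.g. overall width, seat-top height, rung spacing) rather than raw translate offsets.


A door frame. The clear opening is 985 mm wide and 2049 mm high. Two 58 mm wide jambs, 198 mm deep, stand either side of the opening from the floor to the top of the opening. A 101 mm thick head sits across the top of both jambs, spanning the full outside width of the frame.


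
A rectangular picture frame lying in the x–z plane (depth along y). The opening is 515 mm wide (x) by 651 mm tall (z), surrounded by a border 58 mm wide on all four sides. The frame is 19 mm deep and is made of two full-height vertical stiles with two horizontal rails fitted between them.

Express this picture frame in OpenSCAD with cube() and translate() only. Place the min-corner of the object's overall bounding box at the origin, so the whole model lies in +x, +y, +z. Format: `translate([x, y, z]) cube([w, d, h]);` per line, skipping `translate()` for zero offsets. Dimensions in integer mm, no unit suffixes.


cube([58, 19, 767]);
translate([573, 0, 0]) cube([58, 19, 767]);
translate([58, 0, 0]) cube([515, 19, 58]);
translate([58, 0, 709]) cube([515, 19, 58]);
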